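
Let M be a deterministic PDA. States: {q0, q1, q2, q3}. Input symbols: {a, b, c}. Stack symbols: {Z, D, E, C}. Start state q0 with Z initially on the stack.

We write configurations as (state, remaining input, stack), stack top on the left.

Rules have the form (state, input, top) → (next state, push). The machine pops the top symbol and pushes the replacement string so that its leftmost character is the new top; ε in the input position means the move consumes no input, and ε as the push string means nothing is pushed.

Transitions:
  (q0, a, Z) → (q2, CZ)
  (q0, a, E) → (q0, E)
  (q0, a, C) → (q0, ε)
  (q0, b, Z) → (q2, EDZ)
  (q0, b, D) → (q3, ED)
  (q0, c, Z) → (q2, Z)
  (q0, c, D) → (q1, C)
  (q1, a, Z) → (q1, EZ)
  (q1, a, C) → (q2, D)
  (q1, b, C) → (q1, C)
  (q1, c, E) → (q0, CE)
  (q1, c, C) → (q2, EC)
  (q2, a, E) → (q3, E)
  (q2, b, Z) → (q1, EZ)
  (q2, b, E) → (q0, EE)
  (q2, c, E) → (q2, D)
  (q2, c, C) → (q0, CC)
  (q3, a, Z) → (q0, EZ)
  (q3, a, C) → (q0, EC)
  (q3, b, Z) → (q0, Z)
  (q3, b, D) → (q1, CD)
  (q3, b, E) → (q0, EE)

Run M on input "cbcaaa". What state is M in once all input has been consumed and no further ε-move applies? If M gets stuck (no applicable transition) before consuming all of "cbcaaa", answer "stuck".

(q0, cbcaaa, Z)
  read c, top Z: go to q2, push Z → (q2, bcaaa, Z)
  read b, top Z: go to q1, push EZ → (q1, caaa, EZ)
  read c, top E: go to q0, push CE → (q0, aaa, CEZ)
  read a, top C: go to q0, push ε → (q0, aa, EZ)
  read a, top E: go to q0, push E → (q0, a, EZ)
  read a, top E: go to q0, push E → (q0, ε, EZ)
All input consumed; M is in state q0.

q0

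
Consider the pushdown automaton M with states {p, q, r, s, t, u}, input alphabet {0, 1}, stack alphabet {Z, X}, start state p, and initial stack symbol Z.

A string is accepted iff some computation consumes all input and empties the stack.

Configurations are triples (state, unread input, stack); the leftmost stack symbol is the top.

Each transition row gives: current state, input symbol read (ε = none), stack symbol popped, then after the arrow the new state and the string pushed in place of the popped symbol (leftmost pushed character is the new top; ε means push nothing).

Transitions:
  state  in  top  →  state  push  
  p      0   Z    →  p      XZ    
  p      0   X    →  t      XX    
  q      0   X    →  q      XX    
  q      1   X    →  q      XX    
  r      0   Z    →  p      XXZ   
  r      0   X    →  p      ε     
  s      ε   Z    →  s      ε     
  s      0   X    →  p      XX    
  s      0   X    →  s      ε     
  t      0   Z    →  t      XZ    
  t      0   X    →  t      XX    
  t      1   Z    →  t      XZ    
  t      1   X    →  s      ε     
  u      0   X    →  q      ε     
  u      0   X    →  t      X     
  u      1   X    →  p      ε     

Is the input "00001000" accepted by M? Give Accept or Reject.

One accepting computation: (p, 00001000, Z) ⊢ (p, 0001000, XZ) ⊢ (t, 001000, XXZ) ⊢ (t, 01000, XXXZ) ⊢ (t, 1000, XXXXZ) ⊢ (s, 000, XXXZ) ⊢ (s, 00, XXZ) ⊢ (s, 0, XZ) ⊢ (s, ε, Z) ⊢ (s, ε, ε)
All input consumed and the stack is empty.

Accept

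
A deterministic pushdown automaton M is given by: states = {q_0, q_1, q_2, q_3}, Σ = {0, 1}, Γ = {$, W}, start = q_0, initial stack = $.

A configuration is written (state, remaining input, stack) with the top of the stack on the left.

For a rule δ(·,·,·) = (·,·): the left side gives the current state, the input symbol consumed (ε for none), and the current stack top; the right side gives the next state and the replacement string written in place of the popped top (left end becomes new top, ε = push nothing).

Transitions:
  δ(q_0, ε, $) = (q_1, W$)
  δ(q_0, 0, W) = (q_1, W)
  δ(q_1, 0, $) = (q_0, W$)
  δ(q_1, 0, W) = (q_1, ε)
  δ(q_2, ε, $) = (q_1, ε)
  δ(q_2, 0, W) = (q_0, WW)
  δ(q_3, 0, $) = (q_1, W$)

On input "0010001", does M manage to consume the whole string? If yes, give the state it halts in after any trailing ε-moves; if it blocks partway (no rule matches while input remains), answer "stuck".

stuck

(q_0, 0010001, $) ⊢ (q_1, 0010001, W$) ⊢ (q_1, 010001, $) ⊢ (q_0, 10001, W$)
No transition for (q_0, 1, top W); M blocks with input 10001 remaining.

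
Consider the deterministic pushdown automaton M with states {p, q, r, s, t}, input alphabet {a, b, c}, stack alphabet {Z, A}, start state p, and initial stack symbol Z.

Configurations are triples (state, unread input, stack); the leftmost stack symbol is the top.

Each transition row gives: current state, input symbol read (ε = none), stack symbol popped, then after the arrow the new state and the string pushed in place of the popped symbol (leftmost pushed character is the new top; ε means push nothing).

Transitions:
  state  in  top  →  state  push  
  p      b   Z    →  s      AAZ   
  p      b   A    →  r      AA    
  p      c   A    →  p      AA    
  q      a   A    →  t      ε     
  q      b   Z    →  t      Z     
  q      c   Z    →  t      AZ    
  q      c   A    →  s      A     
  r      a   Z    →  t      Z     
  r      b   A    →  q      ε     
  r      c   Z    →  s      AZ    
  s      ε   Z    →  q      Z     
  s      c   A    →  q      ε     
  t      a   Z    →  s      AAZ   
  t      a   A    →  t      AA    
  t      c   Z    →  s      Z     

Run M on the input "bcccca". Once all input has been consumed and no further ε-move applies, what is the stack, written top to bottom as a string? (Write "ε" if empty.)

(p, bcccca, Z) ⊢ (s, cccca, AAZ) ⊢ (q, ccca, AZ) ⊢ (s, cca, AZ) ⊢ (q, ca, Z) ⊢ (t, a, AZ) ⊢ (t, ε, AAZ)
All input consumed in state t with stack AAZ.

AAZ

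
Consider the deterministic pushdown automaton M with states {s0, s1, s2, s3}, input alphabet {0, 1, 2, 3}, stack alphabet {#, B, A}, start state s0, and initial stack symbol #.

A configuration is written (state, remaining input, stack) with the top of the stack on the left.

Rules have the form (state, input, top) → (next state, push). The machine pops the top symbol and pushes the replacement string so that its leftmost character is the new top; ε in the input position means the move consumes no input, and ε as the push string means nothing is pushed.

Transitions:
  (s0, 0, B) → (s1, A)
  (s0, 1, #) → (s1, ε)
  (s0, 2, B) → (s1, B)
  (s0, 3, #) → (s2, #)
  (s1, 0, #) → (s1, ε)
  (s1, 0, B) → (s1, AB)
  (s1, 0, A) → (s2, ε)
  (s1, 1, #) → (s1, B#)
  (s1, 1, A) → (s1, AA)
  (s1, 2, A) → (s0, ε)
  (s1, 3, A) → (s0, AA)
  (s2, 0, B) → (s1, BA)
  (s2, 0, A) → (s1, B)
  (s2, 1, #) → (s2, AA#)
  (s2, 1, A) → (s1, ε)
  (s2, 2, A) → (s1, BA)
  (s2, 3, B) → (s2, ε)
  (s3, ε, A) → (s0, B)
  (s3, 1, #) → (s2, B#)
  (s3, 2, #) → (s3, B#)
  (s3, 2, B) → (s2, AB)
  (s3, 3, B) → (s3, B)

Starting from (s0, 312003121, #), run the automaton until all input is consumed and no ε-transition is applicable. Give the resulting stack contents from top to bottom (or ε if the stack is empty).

(s0, 312003121, #)
  read 3, top #: go to s2, push # → (s2, 12003121, #)
  read 1, top #: go to s2, push AA# → (s2, 2003121, AA#)
  read 2, top A: go to s1, push BA → (s1, 003121, BAA#)
  read 0, top B: go to s1, push AB → (s1, 03121, ABAA#)
  read 0, top A: go to s2, push ε → (s2, 3121, BAA#)
  read 3, top B: go to s2, push ε → (s2, 121, AA#)
  read 1, top A: go to s1, push ε → (s1, 21, A#)
  read 2, top A: go to s0, push ε → (s0, 1, #)
  read 1, top #: go to s1, push ε → (s1, ε, ε)
All input consumed in state s1 with stack ε.

ε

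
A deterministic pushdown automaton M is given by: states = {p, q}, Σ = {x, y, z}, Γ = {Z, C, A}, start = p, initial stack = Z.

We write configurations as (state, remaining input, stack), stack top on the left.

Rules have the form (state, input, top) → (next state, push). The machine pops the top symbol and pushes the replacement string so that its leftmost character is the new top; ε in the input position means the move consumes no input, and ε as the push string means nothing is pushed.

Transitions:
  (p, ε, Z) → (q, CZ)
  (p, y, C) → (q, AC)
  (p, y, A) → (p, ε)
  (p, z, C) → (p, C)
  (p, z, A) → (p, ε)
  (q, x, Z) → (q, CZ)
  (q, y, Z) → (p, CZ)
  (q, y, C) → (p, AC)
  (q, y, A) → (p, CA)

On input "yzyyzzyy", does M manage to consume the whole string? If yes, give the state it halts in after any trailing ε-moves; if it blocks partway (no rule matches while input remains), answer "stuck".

(p, yzyyzzyy, Z)
  ε-move, top Z: go to q, push CZ → (q, yzyyzzyy, CZ)
  read y, top C: go to p, push AC → (p, zyyzzyy, ACZ)
  read z, top A: go to p, push ε → (p, yyzzyy, CZ)
  read y, top C: go to q, push AC → (q, yzzyy, ACZ)
  read y, top A: go to p, push CA → (p, zzyy, CACZ)
  read z, top C: go to p, push C → (p, zyy, CACZ)
  read z, top C: go to p, push C → (p, yy, CACZ)
  read y, top C: go to q, push AC → (q, y, ACACZ)
  read y, top A: go to p, push CA → (p, ε, CACACZ)
All input consumed; M is in state p.

p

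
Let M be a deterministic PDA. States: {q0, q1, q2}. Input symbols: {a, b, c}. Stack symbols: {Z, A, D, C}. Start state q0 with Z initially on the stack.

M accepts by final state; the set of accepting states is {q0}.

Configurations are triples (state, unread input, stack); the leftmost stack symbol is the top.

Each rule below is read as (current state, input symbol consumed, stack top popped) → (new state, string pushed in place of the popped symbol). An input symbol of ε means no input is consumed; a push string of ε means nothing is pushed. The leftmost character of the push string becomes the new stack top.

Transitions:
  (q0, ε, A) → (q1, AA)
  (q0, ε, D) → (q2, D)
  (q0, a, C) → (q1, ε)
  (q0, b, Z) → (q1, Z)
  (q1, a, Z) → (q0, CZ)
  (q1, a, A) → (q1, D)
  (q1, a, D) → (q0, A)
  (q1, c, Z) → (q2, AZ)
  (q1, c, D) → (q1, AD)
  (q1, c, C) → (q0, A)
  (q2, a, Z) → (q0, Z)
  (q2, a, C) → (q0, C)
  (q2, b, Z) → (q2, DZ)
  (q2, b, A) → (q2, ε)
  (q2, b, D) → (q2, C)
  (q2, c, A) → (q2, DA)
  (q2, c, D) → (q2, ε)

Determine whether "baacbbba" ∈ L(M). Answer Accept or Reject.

Accept

(q0, baacbbba, Z)
  read b, top Z: go to q1, push Z → (q1, aacbbba, Z)
  read a, top Z: go to q0, push CZ → (q0, acbbba, CZ)
  read a, top C: go to q1, push ε → (q1, cbbba, Z)
  read c, top Z: go to q2, push AZ → (q2, bbba, AZ)
  read b, top A: go to q2, push ε → (q2, bba, Z)
  read b, top Z: go to q2, push DZ → (q2, ba, DZ)
  read b, top D: go to q2, push C → (q2, a, CZ)
  read a, top C: go to q0, push C → (q0, ε, CZ)
All input consumed; state q0 ∈ F.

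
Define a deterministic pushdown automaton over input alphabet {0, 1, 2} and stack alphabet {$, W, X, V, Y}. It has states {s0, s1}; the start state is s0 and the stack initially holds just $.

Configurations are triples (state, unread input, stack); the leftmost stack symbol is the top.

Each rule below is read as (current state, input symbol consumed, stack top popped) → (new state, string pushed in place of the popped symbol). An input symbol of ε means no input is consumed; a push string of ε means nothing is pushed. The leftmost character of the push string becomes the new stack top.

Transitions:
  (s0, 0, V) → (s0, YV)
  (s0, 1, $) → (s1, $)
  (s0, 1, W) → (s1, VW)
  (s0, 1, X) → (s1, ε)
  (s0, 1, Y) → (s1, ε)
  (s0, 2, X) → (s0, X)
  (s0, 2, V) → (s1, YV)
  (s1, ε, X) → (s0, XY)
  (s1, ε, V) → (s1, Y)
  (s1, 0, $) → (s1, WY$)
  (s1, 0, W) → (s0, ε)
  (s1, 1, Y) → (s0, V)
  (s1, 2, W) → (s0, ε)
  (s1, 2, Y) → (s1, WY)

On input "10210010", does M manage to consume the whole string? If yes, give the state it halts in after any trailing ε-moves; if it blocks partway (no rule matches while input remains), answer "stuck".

s1

(s0, 10210010, $) ⊢ (s1, 0210010, $) ⊢ (s1, 210010, WY$) ⊢ (s0, 10010, Y$) ⊢ (s1, 0010, $) ⊢ (s1, 010, WY$) ⊢ (s0, 10, Y$) ⊢ (s1, 0, $) ⊢ (s1, ε, WY$)
All input consumed; M is in state s1.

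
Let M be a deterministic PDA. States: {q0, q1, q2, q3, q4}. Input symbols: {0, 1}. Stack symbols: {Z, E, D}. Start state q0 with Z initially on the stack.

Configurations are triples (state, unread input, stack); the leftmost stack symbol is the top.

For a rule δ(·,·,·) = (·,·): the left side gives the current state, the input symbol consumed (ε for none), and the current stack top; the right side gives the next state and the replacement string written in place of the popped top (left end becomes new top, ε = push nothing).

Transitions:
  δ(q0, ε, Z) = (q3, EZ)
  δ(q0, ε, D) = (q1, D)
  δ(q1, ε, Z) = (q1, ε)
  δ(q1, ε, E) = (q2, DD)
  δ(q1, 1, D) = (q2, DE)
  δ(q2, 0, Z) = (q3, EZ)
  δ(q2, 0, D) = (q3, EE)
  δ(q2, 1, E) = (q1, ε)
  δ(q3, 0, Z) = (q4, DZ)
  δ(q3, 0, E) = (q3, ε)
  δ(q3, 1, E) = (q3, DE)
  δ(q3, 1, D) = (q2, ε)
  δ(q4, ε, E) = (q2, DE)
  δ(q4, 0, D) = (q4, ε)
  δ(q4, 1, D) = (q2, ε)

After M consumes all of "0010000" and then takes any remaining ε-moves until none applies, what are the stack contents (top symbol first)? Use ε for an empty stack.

Z

(q0, 0010000, Z)
  ε-move, top Z: go to q3, push EZ → (q3, 0010000, EZ)
  read 0, top E: go to q3, push ε → (q3, 010000, Z)
  read 0, top Z: go to q4, push DZ → (q4, 10000, DZ)
  read 1, top D: go to q2, push ε → (q2, 0000, Z)
  read 0, top Z: go to q3, push EZ → (q3, 000, EZ)
  read 0, top E: go to q3, push ε → (q3, 00, Z)
  read 0, top Z: go to q4, push DZ → (q4, 0, DZ)
  read 0, top D: go to q4, push ε → (q4, ε, Z)
All input consumed in state q4 with stack Z.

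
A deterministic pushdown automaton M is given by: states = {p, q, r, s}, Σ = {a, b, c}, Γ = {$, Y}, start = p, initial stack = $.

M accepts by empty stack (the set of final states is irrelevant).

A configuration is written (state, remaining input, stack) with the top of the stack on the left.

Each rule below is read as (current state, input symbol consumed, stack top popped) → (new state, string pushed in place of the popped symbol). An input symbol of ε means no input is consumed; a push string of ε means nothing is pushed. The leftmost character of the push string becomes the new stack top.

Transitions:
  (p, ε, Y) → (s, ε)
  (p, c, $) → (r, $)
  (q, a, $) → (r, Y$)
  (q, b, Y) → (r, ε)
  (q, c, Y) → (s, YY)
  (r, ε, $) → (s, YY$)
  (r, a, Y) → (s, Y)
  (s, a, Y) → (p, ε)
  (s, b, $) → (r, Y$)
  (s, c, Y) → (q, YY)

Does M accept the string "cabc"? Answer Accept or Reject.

Reject

(p, cabc, $)
  read c, top $: go to r, push $ → (r, abc, $)
  ε-move, top $: go to s, push YY$ → (s, abc, YY$)
  read a, top Y: go to p, push ε → (p, bc, Y$)
  ε-move, top Y: go to s, push ε → (s, bc, $)
  read b, top $: go to r, push Y$ → (r, c, Y$)
No transition applies at (r, c, Y$); input not fully consumed.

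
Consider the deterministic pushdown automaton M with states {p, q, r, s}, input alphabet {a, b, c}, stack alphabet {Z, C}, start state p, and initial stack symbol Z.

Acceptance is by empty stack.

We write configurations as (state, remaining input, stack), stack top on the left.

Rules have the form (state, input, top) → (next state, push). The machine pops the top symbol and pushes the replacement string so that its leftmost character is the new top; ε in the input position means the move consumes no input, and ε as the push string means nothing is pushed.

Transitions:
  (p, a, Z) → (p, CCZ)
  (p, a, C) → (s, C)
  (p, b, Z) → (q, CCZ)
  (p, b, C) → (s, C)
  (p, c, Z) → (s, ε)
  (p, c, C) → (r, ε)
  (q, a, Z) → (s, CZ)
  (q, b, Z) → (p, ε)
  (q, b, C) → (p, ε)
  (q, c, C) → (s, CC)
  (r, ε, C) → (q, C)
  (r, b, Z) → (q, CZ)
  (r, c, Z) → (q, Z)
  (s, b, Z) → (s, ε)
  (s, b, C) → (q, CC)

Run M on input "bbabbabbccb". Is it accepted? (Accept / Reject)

(p, bbabbabbccb, Z)
  read b, top Z: go to q, push CCZ → (q, babbabbccb, CCZ)
  read b, top C: go to p, push ε → (p, abbabbccb, CZ)
  read a, top C: go to s, push C → (s, bbabbccb, CZ)
  read b, top C: go to q, push CC → (q, babbccb, CCZ)
  read b, top C: go to p, push ε → (p, abbccb, CZ)
  read a, top C: go to s, push C → (s, bbccb, CZ)
  read b, top C: go to q, push CC → (q, bccb, CCZ)
  read b, top C: go to p, push ε → (p, ccb, CZ)
  read c, top C: go to r, push ε → (r, cb, Z)
  read c, top Z: go to q, push Z → (q, b, Z)
  read b, top Z: go to p, push ε → (p, ε, ε)
All input consumed and the stack is empty.

Accept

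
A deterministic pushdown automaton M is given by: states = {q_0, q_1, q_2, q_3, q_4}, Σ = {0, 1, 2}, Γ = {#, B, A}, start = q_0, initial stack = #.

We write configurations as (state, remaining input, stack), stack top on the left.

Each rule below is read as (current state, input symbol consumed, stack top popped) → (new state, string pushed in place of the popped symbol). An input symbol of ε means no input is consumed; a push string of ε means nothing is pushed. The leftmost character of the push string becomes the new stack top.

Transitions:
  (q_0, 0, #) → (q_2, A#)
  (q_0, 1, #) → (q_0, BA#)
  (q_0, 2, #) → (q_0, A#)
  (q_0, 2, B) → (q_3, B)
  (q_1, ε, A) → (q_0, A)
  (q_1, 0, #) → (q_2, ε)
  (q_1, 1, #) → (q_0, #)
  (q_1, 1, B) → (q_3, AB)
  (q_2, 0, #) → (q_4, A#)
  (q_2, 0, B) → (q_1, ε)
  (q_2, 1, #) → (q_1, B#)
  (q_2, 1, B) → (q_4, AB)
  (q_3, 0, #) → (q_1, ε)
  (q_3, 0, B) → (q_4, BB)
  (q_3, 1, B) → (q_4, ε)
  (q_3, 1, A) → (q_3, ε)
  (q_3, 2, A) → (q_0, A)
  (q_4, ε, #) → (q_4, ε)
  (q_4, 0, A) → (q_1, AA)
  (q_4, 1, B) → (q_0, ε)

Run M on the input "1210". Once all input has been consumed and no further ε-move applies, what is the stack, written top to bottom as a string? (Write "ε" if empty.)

AA#

(q_0, 1210, #)
  read 1, top #: go to q_0, push BA# → (q_0, 210, BA#)
  read 2, top B: go to q_3, push B → (q_3, 10, BA#)
  read 1, top B: go to q_4, push ε → (q_4, 0, A#)
  read 0, top A: go to q_1, push AA → (q_1, ε, AA#)
  ε-move, top A: go to q_0, push A → (q_0, ε, AA#)
All input consumed in state q_0 with stack AA#.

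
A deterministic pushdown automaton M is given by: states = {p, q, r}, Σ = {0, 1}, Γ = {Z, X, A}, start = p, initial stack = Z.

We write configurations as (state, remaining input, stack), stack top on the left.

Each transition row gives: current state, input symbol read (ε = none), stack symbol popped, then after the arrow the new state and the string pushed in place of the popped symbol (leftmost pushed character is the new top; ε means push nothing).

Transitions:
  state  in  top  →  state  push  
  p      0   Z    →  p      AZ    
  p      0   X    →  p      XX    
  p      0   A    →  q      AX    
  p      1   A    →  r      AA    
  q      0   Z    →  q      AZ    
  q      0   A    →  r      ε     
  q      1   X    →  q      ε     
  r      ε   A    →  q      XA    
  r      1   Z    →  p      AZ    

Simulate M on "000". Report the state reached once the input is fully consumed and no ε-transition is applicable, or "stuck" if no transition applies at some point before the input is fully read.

(p, 000, Z)
  read 0, top Z: go to p, push AZ → (p, 00, AZ)
  read 0, top A: go to q, push AX → (q, 0, AXZ)
  read 0, top A: go to r, push ε → (r, ε, XZ)
All input consumed; M is in state r.

r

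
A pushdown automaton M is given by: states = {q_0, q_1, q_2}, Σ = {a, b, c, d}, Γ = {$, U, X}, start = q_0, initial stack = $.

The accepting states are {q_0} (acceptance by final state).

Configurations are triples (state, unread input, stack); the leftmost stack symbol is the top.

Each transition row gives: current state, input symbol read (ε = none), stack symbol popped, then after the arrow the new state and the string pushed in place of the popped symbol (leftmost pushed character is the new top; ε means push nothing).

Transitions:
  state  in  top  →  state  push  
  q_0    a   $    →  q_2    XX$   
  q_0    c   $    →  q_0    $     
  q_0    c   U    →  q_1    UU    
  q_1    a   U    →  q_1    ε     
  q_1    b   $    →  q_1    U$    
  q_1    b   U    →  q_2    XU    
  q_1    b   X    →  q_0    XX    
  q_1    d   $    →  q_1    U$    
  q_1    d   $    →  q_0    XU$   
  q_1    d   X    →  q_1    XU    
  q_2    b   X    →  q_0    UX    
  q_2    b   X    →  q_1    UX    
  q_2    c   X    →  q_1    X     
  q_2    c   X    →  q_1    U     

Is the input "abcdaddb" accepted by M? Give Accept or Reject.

Reject

No computation consumes all input and reaches a final state.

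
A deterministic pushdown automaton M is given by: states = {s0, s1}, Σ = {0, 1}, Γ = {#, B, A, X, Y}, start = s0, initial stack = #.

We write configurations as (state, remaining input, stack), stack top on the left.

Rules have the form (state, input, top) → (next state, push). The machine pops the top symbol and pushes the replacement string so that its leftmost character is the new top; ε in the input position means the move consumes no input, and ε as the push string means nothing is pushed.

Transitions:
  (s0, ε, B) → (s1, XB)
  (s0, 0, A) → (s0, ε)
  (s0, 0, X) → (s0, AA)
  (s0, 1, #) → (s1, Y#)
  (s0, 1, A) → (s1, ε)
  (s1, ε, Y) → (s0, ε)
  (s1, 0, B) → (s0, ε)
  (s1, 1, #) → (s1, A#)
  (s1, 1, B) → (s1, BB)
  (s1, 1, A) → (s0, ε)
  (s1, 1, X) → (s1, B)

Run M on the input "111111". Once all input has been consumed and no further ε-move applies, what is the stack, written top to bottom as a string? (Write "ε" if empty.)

#

(s0, 111111, #)
  read 1, top #: go to s1, push Y# → (s1, 11111, Y#)
  ε-move, top Y: go to s0, push ε → (s0, 11111, #)
  read 1, top #: go to s1, push Y# → (s1, 1111, Y#)
  ε-move, top Y: go to s0, push ε → (s0, 1111, #)
  read 1, top #: go to s1, push Y# → (s1, 111, Y#)
  ε-move, top Y: go to s0, push ε → (s0, 111, #)
  read 1, top #: go to s1, push Y# → (s1, 11, Y#)
  ε-move, top Y: go to s0, push ε → (s0, 11, #)
  read 1, top #: go to s1, push Y# → (s1, 1, Y#)
  ε-move, top Y: go to s0, push ε → (s0, 1, #)
  read 1, top #: go to s1, push Y# → (s1, ε, Y#)
  ε-move, top Y: go to s0, push ε → (s0, ε, #)
All input consumed in state s0 with stack #.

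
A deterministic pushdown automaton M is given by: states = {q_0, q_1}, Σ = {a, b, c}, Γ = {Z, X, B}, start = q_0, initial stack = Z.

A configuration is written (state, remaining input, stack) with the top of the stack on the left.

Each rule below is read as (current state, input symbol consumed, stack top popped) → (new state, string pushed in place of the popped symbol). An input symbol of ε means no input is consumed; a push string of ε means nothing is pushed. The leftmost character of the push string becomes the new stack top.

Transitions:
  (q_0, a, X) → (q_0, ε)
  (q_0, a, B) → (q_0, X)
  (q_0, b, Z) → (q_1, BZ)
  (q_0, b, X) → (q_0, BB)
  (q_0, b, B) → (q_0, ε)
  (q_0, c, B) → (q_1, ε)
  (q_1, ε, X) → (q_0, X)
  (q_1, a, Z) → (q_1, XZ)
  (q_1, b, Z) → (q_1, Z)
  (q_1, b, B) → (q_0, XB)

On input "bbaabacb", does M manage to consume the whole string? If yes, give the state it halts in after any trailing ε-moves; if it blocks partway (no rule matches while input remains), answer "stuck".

stuck

(q_0, bbaabacb, Z)
  read b, top Z: go to q_1, push BZ → (q_1, baabacb, BZ)
  read b, top B: go to q_0, push XB → (q_0, aabacb, XBZ)
  read a, top X: go to q_0, push ε → (q_0, abacb, BZ)
  read a, top B: go to q_0, push X → (q_0, bacb, XZ)
  read b, top X: go to q_0, push BB → (q_0, acb, BBZ)
  read a, top B: go to q_0, push X → (q_0, cb, XBZ)
No transition for (q_0, c, top X); M blocks with input cb remaining.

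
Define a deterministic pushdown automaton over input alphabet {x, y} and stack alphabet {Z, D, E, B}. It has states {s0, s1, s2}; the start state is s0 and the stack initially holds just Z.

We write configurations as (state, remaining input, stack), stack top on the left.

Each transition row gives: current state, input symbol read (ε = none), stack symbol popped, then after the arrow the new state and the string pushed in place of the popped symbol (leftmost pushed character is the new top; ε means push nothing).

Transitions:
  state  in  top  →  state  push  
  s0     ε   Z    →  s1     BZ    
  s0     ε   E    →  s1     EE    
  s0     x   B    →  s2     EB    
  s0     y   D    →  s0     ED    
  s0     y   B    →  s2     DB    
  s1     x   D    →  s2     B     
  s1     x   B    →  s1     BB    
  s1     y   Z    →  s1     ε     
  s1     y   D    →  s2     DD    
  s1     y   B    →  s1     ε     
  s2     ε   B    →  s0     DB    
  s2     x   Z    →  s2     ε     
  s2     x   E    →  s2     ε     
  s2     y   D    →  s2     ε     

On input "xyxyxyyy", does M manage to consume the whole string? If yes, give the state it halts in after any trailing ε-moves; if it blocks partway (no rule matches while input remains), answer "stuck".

(s0, xyxyxyyy, Z)
  ε-move, top Z: go to s1, push BZ → (s1, xyxyxyyy, BZ)
  read x, top B: go to s1, push BB → (s1, yxyxyyy, BBZ)
  read y, top B: go to s1, push ε → (s1, xyxyyy, BZ)
  read x, top B: go to s1, push BB → (s1, yxyyy, BBZ)
  read y, top B: go to s1, push ε → (s1, xyyy, BZ)
  read x, top B: go to s1, push BB → (s1, yyy, BBZ)
  read y, top B: go to s1, push ε → (s1, yy, BZ)
  read y, top B: go to s1, push ε → (s1, y, Z)
  read y, top Z: go to s1, push ε → (s1, ε, ε)
All input consumed; M is in state s1.

s1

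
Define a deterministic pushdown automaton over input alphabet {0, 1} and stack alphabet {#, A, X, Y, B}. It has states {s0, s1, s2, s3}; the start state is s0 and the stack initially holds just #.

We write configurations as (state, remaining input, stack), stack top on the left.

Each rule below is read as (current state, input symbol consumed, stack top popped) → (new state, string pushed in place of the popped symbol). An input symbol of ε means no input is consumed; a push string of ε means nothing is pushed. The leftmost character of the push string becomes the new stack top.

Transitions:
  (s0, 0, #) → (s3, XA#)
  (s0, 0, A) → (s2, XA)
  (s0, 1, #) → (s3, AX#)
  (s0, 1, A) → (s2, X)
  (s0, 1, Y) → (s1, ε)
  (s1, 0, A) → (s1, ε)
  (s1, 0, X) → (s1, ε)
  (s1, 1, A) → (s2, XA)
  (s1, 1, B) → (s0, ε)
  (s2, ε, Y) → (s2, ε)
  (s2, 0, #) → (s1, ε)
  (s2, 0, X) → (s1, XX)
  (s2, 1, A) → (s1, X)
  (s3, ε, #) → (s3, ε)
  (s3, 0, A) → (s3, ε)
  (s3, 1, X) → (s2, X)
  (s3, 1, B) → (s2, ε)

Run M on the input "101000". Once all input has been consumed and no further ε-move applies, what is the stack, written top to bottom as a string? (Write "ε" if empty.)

#

(s0, 101000, #)
  read 1, top #: go to s3, push AX# → (s3, 01000, AX#)
  read 0, top A: go to s3, push ε → (s3, 1000, X#)
  read 1, top X: go to s2, push X → (s2, 000, X#)
  read 0, top X: go to s1, push XX → (s1, 00, XX#)
  read 0, top X: go to s1, push ε → (s1, 0, X#)
  read 0, top X: go to s1, push ε → (s1, ε, #)
All input consumed in state s1 with stack #.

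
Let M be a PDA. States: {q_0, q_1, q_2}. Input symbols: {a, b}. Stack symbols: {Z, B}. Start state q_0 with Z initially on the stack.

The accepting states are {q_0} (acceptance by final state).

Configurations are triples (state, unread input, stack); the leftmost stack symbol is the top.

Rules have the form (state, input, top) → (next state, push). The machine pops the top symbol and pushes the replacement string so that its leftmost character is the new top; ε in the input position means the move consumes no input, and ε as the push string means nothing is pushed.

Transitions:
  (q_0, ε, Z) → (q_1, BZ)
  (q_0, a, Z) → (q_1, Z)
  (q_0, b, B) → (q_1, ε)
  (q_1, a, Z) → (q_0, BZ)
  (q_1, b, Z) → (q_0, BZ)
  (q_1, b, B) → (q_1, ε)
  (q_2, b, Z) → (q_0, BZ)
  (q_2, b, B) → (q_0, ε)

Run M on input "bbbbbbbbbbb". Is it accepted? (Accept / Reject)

Reject

No computation consumes all input and reaches a final state.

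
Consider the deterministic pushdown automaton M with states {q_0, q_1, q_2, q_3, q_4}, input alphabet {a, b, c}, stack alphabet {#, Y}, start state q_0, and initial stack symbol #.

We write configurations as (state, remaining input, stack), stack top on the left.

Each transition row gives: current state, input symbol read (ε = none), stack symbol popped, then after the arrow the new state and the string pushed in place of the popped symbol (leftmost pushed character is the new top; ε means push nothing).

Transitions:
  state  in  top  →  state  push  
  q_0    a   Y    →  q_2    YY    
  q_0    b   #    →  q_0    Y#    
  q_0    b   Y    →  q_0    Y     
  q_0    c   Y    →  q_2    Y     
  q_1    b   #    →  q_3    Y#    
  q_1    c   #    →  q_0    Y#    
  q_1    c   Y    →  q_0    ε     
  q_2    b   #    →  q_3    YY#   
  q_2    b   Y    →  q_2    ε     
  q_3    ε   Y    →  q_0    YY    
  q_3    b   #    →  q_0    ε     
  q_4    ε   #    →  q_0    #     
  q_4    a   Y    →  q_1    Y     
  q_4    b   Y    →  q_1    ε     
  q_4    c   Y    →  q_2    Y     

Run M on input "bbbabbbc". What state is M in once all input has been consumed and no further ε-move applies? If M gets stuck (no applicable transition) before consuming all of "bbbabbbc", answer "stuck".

(q_0, bbbabbbc, #) ⊢ (q_0, bbabbbc, Y#) ⊢ (q_0, babbbc, Y#) ⊢ (q_0, abbbc, Y#) ⊢ (q_2, bbbc, YY#) ⊢ (q_2, bbc, Y#) ⊢ (q_2, bc, #) ⊢ (q_3, c, YY#) ⊢ (q_0, c, YYY#) ⊢ (q_2, ε, YYY#)
All input consumed; M is in state q_2.

q_2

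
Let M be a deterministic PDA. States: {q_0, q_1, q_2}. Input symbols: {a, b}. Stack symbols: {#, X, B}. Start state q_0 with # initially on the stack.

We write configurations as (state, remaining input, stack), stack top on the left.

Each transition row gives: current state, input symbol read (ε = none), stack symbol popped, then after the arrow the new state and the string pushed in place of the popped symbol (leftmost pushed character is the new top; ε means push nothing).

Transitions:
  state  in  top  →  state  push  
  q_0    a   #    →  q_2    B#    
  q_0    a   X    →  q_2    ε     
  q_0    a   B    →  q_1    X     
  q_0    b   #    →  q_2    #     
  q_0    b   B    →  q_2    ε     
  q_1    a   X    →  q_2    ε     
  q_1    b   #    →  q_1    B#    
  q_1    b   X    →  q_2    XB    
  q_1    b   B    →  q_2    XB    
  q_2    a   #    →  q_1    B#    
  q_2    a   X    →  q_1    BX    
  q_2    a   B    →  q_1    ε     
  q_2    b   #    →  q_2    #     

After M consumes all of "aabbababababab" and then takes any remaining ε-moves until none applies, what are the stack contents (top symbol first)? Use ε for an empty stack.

XBXBXBXBXBXB#

(q_0, aabbababababab, #) ⊢ (q_2, abbababababab, B#) ⊢ (q_1, bbababababab, #) ⊢ (q_1, bababababab, B#) ⊢ (q_2, ababababab, XB#) ⊢ (q_1, babababab, BXB#) ⊢ (q_2, abababab, XBXB#) ⊢ (q_1, bababab, BXBXB#) ⊢ (q_2, ababab, XBXBXB#) ⊢ (q_1, babab, BXBXBXB#) ⊢ (q_2, abab, XBXBXBXB#) ⊢ (q_1, bab, BXBXBXBXB#) ⊢ (q_2, ab, XBXBXBXBXB#) ⊢ (q_1, b, BXBXBXBXBXB#) ⊢ (q_2, ε, XBXBXBXBXBXB#)
All input consumed in state q_2 with stack XBXBXBXBXBXB#.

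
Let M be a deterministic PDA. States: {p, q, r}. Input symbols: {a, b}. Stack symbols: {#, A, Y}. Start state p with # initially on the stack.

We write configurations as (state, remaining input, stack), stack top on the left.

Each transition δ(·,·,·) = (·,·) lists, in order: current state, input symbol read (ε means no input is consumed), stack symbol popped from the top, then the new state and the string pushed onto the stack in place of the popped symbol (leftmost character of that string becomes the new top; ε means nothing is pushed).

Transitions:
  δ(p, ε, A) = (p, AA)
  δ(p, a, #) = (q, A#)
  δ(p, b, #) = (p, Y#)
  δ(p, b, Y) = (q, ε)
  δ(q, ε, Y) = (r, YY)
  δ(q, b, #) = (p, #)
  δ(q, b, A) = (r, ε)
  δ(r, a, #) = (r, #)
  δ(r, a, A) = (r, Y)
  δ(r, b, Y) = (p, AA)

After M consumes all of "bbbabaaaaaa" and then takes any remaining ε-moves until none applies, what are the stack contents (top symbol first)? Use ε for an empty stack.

#

(p, bbbabaaaaaa, #) ⊢ (p, bbabaaaaaa, Y#) ⊢ (q, babaaaaaa, #) ⊢ (p, abaaaaaa, #) ⊢ (q, baaaaaa, A#) ⊢ (r, aaaaaa, #) ⊢ (r, aaaaa, #) ⊢ (r, aaaa, #) ⊢ (r, aaa, #) ⊢ (r, aa, #) ⊢ (r, a, #) ⊢ (r, ε, #)
All input consumed in state r with stack #.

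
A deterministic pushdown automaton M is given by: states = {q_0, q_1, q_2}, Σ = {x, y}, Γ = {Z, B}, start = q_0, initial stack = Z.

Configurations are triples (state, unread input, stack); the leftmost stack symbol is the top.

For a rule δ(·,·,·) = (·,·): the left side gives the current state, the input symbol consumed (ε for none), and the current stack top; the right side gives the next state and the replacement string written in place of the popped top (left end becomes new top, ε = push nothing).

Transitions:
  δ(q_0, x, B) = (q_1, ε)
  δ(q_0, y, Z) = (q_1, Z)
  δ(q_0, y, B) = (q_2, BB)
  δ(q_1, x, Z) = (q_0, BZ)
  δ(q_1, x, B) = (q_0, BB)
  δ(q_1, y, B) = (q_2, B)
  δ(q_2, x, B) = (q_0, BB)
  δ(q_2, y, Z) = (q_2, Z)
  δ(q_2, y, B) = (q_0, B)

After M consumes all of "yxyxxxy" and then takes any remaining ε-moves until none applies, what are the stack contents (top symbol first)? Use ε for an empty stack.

(q_0, yxyxxxy, Z)
  read y, top Z: go to q_1, push Z → (q_1, xyxxxy, Z)
  read x, top Z: go to q_0, push BZ → (q_0, yxxxy, BZ)
  read y, top B: go to q_2, push BB → (q_2, xxxy, BBZ)
  read x, top B: go to q_0, push BB → (q_0, xxy, BBBZ)
  read x, top B: go to q_1, push ε → (q_1, xy, BBZ)
  read x, top B: go to q_0, push BB → (q_0, y, BBBZ)
  read y, top B: go to q_2, push BB → (q_2, ε, BBBBZ)
All input consumed in state q_2 with stack BBBBZ.

BBBBZ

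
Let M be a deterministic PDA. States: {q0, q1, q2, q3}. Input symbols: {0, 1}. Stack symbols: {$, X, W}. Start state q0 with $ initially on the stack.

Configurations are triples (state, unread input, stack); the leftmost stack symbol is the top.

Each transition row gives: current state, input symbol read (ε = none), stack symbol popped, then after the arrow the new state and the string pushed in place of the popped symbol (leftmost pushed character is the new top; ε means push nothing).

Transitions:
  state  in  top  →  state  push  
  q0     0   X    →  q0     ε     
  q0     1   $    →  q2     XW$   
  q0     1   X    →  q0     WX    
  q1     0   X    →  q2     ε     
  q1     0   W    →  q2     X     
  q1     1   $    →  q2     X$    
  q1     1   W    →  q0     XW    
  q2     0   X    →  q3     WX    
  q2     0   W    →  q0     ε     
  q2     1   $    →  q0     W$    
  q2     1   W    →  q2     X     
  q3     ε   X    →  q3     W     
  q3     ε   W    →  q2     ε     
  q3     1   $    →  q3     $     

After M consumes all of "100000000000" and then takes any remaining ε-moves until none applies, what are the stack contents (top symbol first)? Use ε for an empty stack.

XW$

(q0, 100000000000, $) ⊢ (q2, 00000000000, XW$) ⊢ (q3, 0000000000, WXW$) ⊢ (q2, 0000000000, XW$) ⊢ (q3, 000000000, WXW$) ⊢ (q2, 000000000, XW$) ⊢ (q3, 00000000, WXW$) ⊢ (q2, 00000000, XW$) ⊢ (q3, 0000000, WXW$) ⊢ (q2, 0000000, XW$) ⊢ (q3, 000000, WXW$) ⊢ (q2, 000000, XW$) ⊢ (q3, 00000, WXW$) ⊢ (q2, 00000, XW$) ⊢ (q3, 0000, WXW$) ⊢ (q2, 0000, XW$) ⊢ (q3, 000, WXW$) ⊢ (q2, 000, XW$) ⊢ (q3, 00, WXW$) ⊢ (q2, 00, XW$) ⊢ (q3, 0, WXW$) ⊢ (q2, 0, XW$) ⊢ (q3, ε, WXW$) ⊢ (q2, ε, XW$)
All input consumed in state q2 with stack XW$.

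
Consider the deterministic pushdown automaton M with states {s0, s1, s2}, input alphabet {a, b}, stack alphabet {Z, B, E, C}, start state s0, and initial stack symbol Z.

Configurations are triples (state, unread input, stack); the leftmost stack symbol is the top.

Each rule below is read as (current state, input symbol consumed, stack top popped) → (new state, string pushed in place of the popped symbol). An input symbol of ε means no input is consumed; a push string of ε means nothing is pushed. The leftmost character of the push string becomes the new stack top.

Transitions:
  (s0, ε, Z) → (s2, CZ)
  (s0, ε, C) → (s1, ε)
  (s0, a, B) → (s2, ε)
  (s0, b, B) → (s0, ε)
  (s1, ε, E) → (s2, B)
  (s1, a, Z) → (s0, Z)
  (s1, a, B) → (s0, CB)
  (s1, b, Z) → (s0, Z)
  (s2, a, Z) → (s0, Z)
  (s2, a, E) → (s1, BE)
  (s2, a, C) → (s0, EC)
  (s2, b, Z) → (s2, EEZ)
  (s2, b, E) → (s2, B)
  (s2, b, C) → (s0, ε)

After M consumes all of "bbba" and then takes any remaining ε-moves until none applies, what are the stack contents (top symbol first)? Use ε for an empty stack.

(s0, bbba, Z)
  ε-move, top Z: go to s2, push CZ → (s2, bbba, CZ)
  read b, top C: go to s0, push ε → (s0, bba, Z)
  ε-move, top Z: go to s2, push CZ → (s2, bba, CZ)
  read b, top C: go to s0, push ε → (s0, ba, Z)
  ε-move, top Z: go to s2, push CZ → (s2, ba, CZ)
  read b, top C: go to s0, push ε → (s0, a, Z)
  ε-move, top Z: go to s2, push CZ → (s2, a, CZ)
  read a, top C: go to s0, push EC → (s0, ε, ECZ)
All input consumed in state s0 with stack ECZ.

ECZ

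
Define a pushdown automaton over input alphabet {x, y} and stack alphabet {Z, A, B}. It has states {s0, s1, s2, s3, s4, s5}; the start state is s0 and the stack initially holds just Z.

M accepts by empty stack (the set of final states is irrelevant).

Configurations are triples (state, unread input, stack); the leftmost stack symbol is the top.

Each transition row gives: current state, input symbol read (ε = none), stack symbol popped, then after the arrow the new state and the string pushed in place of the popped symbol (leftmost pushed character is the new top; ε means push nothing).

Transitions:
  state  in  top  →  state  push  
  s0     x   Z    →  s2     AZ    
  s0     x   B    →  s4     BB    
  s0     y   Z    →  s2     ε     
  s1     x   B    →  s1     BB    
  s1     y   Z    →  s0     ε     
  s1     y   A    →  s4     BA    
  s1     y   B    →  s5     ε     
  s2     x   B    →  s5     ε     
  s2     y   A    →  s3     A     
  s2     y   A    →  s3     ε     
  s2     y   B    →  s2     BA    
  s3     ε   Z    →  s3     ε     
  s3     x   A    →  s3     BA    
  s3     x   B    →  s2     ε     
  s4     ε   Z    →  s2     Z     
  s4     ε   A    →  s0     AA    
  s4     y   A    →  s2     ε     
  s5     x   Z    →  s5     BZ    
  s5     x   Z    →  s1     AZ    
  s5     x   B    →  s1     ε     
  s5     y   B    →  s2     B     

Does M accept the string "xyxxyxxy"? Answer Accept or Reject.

Accept

One accepting computation: (s0, xyxxyxxy, Z) ⊢ (s2, yxxyxxy, AZ) ⊢ (s3, xxyxxy, AZ) ⊢ (s3, xyxxy, BAZ) ⊢ (s2, yxxy, AZ) ⊢ (s3, xxy, AZ) ⊢ (s3, xy, BAZ) ⊢ (s2, y, AZ) ⊢ (s3, ε, Z) ⊢ (s3, ε, ε)
All input consumed and the stack is empty.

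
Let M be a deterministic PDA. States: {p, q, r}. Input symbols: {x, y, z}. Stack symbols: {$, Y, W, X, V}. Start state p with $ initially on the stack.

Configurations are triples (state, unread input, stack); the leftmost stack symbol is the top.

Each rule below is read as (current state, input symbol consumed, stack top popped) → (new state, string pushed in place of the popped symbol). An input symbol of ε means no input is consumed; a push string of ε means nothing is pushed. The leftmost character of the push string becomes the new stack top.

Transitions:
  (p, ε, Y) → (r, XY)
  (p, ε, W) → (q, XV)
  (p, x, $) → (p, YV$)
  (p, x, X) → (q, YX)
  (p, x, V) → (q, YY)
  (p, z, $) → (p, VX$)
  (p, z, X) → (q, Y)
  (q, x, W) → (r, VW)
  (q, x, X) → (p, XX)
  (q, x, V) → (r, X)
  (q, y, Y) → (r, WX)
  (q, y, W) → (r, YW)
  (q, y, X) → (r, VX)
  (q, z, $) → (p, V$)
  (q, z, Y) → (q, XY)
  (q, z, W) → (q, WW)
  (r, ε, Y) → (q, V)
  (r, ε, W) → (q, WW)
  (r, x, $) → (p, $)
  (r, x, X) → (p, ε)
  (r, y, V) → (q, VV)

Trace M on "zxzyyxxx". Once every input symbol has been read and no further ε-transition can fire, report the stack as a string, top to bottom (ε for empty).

(p, zxzyyxxx, $)
  read z, top $: go to p, push VX$ → (p, xzyyxxx, VX$)
  read x, top V: go to q, push YY → (q, zyyxxx, YYX$)
  read z, top Y: go to q, push XY → (q, yyxxx, XYYX$)
  read y, top X: go to r, push VX → (r, yxxx, VXYYX$)
  read y, top V: go to q, push VV → (q, xxx, VVXYYX$)
  read x, top V: go to r, push X → (r, xx, XVXYYX$)
  read x, top X: go to p, push ε → (p, x, VXYYX$)
  read x, top V: go to q, push YY → (q, ε, YYXYYX$)
All input consumed in state q with stack YYXYYX$.

YYXYYX$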